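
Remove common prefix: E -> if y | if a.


Common prefix: 'if'
Factored: E -> if E', E' -> y | a


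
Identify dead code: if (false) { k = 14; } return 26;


condition is constant false, so the whole block is unreachable
Dead: 'if (false) { k = 14; }'


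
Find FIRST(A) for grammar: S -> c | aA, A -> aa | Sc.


Per alternative of A: FIRST(aa) = {a}; FIRST(Sc) = {a, c}
FIRST(A) = {a, c}


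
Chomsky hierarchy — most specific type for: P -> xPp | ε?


Single nonterminal LHS, but x^n p^n is not regular
Classification: Type 2 (Context-Free)


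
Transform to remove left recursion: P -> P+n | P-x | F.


Left-recursive alternatives: P+n, P-x; non-recursive: F
Introduce P': P -> FP', P' -> +nP' | -xP' | ε


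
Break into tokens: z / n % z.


Scan left to right, longest-match per lexeme
Tokens: ID(z), OP(/), ID(n), OP(%), ID(z)


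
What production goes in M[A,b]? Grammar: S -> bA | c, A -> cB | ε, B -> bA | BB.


For [A, b]: ε is nullable and 'b' ∈ FOLLOW(A)
Entry: A -> ε


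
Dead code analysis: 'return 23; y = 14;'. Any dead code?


statement follows a return and is unreachable
Dead: 'y = 14'


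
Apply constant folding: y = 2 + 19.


2 + 19 = 21 at compile time
Optimized: y = 21


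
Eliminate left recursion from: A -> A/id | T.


Left-recursive alternatives: A/id; non-recursive: T
Introduce A': A -> TA', A' -> /idA' | ε


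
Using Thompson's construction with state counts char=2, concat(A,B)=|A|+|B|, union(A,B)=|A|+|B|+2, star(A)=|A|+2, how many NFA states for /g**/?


Syntax tree has 1 char leaf(s), 0 union(s), 2 star(s)
chars contribute 1×2 = 2; each union adds +2; each star adds +2
Total: 2 + 0 + 4 = 6 states


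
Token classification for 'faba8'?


Pattern: letter/underscore followed by alphanumerics, not a keyword
Type: IDENTIFIER


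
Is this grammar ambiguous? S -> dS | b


right-linear, alternatives start with distinct terminals 'd' vs 'b': unique leftmost derivation
Unambiguous


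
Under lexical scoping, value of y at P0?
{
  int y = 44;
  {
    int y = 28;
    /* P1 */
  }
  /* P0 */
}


y declared in the same block as P0
y = 44


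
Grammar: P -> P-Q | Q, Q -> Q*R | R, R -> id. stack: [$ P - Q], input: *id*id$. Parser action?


'*' can extend Q; shift to build Q -> Q*R
Action: shift


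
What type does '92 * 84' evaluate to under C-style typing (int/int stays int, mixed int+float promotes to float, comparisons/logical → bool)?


Operand types: int * int
Rule: mixed int/float promotes to float; int/int stays int
Result type: int


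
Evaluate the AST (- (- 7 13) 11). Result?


Evaluate inner: (- 7 13) = -6
Evaluate root: (- -6 11) = -17
Result: -17


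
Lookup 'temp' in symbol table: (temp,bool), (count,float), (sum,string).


Lookup 'temp' → type bool


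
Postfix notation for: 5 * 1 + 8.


Left to right (same or higher precedence on left)
Postfix: 5 1 * 8 +


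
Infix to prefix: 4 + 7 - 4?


left-to-right (same/higher precedence on left): tree is (- (+ 4 7) 4)
Prefix: - + 4 7 4


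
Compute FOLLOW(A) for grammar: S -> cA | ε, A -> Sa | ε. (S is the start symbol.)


$ ∈ FOLLOW(S). For each A -> αBβ: add FIRST(β)\{ε} to FOLLOW(B); if β nullable, add FOLLOW(A).
FOLLOW(A) = {$, a}


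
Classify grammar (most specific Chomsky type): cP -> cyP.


LHS has context (more than one symbol) and |LHS| ≤ |RHS|
Classification: Type 1 (Context-Sensitive)


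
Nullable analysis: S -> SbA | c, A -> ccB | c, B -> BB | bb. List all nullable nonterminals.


A nonterminal is nullable iff some alternative derives ε (directly, or every symbol in it is nullable)
Nullable: {}


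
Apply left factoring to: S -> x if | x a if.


Common prefix: 'x'
Factored: S -> x S', S' -> if | a if


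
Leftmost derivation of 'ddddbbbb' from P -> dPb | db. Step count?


Derivation: P => dPb => ddPbb => dddPbbb => ddddbbbb
Steps: 4


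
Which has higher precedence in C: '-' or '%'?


'%' is multiplicative (level 10); '-' is additive (level 9)
Higher level binds tighter
'%' has higher precedence than '-'


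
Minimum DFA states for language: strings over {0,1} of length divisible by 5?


Track length mod 5: states 0..4, accept at 0
Minimal DFA: 5 states


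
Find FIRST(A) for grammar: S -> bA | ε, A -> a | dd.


Per alternative of A: FIRST(a) = {a}; FIRST(dd) = {d}
FIRST(A) = {a, d}


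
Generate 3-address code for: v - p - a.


Break into single-operator statements:
t1 = v - p
t2 = t1 - a


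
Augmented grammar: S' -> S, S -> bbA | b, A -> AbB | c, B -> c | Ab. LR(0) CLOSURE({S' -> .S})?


Start: S' -> .S
For each item with dot before a nonterminal B, add B -> .γ for every B-production
Closure: [S' -> .S, S -> .bbA, S -> .b]


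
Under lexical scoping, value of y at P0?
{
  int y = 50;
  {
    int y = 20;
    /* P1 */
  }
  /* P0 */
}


y declared in the same block as P0
y = 50


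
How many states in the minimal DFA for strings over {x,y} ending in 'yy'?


Track the longest suffix of input matching a prefix of 'yy': 3 classes (prefixes of length 0..2)
Minimal DFA: 3 states


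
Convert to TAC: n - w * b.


Break into single-operator statements:
t1 = w * b
t2 = n - t1


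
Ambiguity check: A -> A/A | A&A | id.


'id/id&id' has two parse trees (no precedence encoded between / and &)
Ambiguous


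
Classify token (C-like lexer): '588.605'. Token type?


Pattern: digits with a decimal point
Type: FLOAT_LITERAL


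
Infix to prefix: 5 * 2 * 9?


left-to-right (same/higher precedence on left): tree is (* (* 5 2) 9)
Prefix: * * 5 2 9


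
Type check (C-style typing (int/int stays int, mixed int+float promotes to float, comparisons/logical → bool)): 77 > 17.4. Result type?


Operand types: int > float
Rule: comparison yields bool
Result type: bool


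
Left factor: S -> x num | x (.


Common prefix: 'x'
Factored: S -> x S', S' -> num | (


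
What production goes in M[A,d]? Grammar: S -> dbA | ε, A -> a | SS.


For [A, d]: 'd' ∈ FIRST(SS)
Entry: A -> SS


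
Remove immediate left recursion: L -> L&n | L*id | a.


Left-recursive alternatives: L&n, L*id; non-recursive: a
Introduce L': L -> aL', L' -> &nL' | *idL' | ε


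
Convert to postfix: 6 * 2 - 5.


Left to right (same or higher precedence on left)
Postfix: 6 2 * 5 -


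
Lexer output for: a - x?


Scan left to right, longest-match per lexeme
Tokens: ID(a), OP(-), ID(x)


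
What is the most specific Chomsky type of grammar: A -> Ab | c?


Left-linear: every RHS is a terminal or one nonterminal followed by a terminal
Classification: Type 3 (Regular)


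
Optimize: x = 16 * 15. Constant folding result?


16 * 15 = 240 at compile time
Optimized: x = 240


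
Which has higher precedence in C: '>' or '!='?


'>' is relational (level 7); '!=' is equality (level 6)
Higher level binds tighter
'>' has higher precedence than '!='


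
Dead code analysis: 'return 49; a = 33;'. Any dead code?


statement follows a return and is unreachable
Dead: 'a = 33'


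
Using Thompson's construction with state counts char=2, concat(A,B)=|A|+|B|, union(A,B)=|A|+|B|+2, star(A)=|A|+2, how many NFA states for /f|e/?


Syntax tree has 2 char leaf(s), 1 union(s), 0 star(s)
chars contribute 2×2 = 4; each union adds +2; each star adds +2
Total: 4 + 2 + 0 = 6 states


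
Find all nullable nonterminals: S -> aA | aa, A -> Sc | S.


A nonterminal is nullable iff some alternative derives ε (directly, or every symbol in it is nullable)
Nullable: {}


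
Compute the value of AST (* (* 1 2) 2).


Evaluate inner: (* 1 2) = 2
Evaluate root: (* 2 2) = 4
Result: 4


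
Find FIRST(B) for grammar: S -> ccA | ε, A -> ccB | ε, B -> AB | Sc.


Per alternative of B: FIRST(AB) = {c}; FIRST(Sc) = {c}
FIRST(B) = {c}


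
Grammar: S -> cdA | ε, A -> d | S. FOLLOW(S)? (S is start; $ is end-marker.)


$ ∈ FOLLOW(S). For each A -> αBβ: add FIRST(β)\{ε} to FOLLOW(B); if β nullable, add FOLLOW(A).
FOLLOW(S) = {$}


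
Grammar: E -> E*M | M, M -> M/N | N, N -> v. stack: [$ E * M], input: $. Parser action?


handle 'E*M' on top; lookahead ∈ FOLLOW(E) = {*, $}
Action: reduce (E -> E*M)


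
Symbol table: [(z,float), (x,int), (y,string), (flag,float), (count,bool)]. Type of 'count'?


Lookup 'count' → type bool


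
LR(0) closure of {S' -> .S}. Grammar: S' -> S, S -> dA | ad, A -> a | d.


Start: S' -> .S
For each item with dot before a nonterminal B, add B -> .γ for every B-production
Closure: [S' -> .S, S -> .dA, S -> .ad]


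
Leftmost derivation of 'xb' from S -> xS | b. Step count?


Derivation: S => xS => xb
Steps: 2


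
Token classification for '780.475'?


Pattern: digits with a decimal point
Type: FLOAT_LITERAL


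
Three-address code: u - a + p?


Break into single-operator statements:
t1 = u - a
t2 = t1 + p


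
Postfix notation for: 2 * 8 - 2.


Left to right (same or higher precedence on left)
Postfix: 2 8 * 2 -


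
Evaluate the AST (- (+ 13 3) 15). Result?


Evaluate inner: (+ 13 3) = 16
Evaluate root: (- 16 15) = 1
Result: 1


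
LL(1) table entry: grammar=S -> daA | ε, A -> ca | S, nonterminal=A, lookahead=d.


For [A, d]: 'd' ∈ FIRST(S)
Entry: A -> S


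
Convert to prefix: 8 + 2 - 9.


left-to-right (same/higher precedence on left): tree is (- (+ 8 2) 9)
Prefix: - + 8 2 9


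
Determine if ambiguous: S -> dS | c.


right-linear, alternatives start with distinct terminals 'd' vs 'c': unique leftmost derivation
Unambiguous


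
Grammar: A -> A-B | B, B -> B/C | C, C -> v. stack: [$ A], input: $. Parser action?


start symbol A on stack, input exhausted
Action: accept


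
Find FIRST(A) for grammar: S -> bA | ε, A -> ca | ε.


Per alternative of A: FIRST(ca) = {c}; FIRST(ε) = {ε}
FIRST(A) = {c, ε}


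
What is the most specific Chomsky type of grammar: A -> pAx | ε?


Single nonterminal LHS, but p^n x^n is not regular
Classification: Type 2 (Context-Free)


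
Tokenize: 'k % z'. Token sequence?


Scan left to right, longest-match per lexeme
Tokens: ID(k), OP(%), ID(z)


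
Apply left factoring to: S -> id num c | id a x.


Common prefix: 'id'
Factored: S -> id S', S' -> num c | a x


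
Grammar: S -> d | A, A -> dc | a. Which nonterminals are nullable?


A nonterminal is nullable iff some alternative derives ε (directly, or every symbol in it is nullable)
Nullable: {}


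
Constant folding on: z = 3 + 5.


3 + 5 = 8 at compile time
Optimized: z = 8


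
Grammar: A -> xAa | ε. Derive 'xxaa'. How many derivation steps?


Derivation: A => xAa => xxAaa => xxaa
Steps: 3


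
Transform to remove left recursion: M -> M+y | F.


Left-recursive alternatives: M+y; non-recursive: F
Introduce M': M -> FM', M' -> +yM' | ε


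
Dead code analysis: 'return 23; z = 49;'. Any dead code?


statement follows a return and is unreachable
Dead: 'z = 49'


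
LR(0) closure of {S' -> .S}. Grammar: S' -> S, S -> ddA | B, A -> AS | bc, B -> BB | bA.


Start: S' -> .S
For each item with dot before a nonterminal B, add B -> .γ for every B-production
Closure: [S' -> .S, S -> .ddA, S -> .B, B -> .BB, B -> .bA]


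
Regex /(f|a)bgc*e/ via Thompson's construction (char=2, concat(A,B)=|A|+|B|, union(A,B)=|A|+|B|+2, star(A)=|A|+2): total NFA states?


Syntax tree has 6 char leaf(s), 1 union(s), 1 star(s)
chars contribute 6×2 = 12; each union adds +2; each star adds +2
Total: 12 + 2 + 2 = 16 states


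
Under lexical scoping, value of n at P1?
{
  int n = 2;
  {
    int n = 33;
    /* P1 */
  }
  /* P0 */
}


n declared in the same block as P1
n = 33


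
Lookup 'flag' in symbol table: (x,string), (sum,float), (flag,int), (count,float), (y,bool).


Lookup 'flag' → type int


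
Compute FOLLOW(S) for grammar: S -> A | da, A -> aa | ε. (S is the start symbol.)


$ ∈ FOLLOW(S). For each A -> αBβ: add FIRST(β)\{ε} to FOLLOW(B); if β nullable, add FOLLOW(A).
FOLLOW(S) = {$}


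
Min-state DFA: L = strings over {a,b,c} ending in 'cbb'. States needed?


Track the longest suffix of input matching a prefix of 'cbb': 4 classes (prefixes of length 0..3)
Minimal DFA: 4 states


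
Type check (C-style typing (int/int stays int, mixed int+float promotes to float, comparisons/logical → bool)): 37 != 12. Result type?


Operand types: int != int
Rule: comparison yields bool
Result type: bool


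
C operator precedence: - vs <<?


'-' is additive (level 9); '<<' is shift (level 8)
Higher level binds tighter
'-' has higher precedence than '<<'


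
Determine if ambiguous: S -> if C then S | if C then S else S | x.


dangling else: 'if C then if C then x else x' parses two ways
Ambiguous


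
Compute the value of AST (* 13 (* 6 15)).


Evaluate inner: (* 6 15) = 90
Evaluate root: (* 13 90) = 1170
Result: 1170


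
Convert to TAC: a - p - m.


Break into single-operator statements:
t1 = a - p
t2 = t1 - m


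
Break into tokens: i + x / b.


Scan left to right, longest-match per lexeme
Tokens: ID(i), OP(+), ID(x), OP(/), ID(b)


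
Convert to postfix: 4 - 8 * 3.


* has higher precedence, evaluate 8*3 first
Postfix: 4 8 3 * -


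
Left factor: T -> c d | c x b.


Common prefix: 'c'
Factored: T -> c T', T' -> d | x b


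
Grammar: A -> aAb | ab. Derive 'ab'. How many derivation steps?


Derivation: A => ab
Steps: 1


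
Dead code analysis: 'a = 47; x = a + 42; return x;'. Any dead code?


a is read by x's definition; x is returned
No dead code


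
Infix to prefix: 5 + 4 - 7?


left-to-right (same/higher precedence on left): tree is (- (+ 5 4) 7)
Prefix: - + 5 4 7


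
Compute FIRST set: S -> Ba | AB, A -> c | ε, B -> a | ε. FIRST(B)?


Per alternative of B: FIRST(a) = {a}; FIRST(ε) = {ε}
FIRST(B) = {a, ε}


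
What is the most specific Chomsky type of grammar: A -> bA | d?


Right-linear: every RHS is a terminal or a terminal followed by one nonterminal
Classification: Type 3 (Regular)


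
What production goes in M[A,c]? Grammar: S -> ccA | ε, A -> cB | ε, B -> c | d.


For [A, c]: 'c' ∈ FIRST(cB)
Entry: A -> cB


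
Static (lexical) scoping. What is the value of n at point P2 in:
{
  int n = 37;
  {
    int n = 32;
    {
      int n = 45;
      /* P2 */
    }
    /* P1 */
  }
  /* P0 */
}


n declared in the same block as P2
n = 45


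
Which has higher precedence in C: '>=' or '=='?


'>=' is relational (level 7); '==' is equality (level 6)
Higher level binds tighter
'>=' has higher precedence than '=='


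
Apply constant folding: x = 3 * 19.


3 * 19 = 57 at compile time
Optimized: x = 57


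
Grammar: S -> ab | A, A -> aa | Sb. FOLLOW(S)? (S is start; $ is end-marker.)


$ ∈ FOLLOW(S). For each A -> αBβ: add FIRST(β)\{ε} to FOLLOW(B); if β nullable, add FOLLOW(A).
FOLLOW(S) = {$, b}


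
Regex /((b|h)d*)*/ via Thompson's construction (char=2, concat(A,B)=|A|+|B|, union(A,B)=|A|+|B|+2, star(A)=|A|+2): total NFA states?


Syntax tree has 3 char leaf(s), 1 union(s), 2 star(s)
chars contribute 3×2 = 6; each union adds +2; each star adds +2
Total: 6 + 2 + 4 = 12 states


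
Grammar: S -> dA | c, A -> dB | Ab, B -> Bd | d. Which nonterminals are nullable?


A nonterminal is nullable iff some alternative derives ε (directly, or every symbol in it is nullable)
Nullable: {}


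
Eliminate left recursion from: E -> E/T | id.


Left-recursive alternatives: E/T; non-recursive: id
Introduce E': E -> idE', E' -> /TE' | ε


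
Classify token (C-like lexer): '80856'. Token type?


Pattern: digits only
Type: INTEGER_LITERAL


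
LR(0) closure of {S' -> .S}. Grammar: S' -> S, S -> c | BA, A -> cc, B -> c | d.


Start: S' -> .S
For each item with dot before a nonterminal B, add B -> .γ for every B-production
Closure: [S' -> .S, S -> .c, S -> .BA, B -> .c, B -> .d]


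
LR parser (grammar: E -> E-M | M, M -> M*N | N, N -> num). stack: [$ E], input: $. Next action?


start symbol E on stack, input exhausted
Action: accept


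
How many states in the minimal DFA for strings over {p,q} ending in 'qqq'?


Track the longest suffix of input matching a prefix of 'qqq': 4 classes (prefixes of length 0..3)
Minimal DFA: 4 states


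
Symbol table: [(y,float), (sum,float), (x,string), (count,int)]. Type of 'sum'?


Lookup 'sum' → type float


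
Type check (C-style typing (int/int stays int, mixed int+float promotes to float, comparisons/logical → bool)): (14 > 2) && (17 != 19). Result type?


Operand types: bool && bool
Rule: logical operators take bool operands and yield bool
Result type: bool


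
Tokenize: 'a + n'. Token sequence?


Scan left to right, longest-match per lexeme
Tokens: ID(a), OP(+), ID(n)


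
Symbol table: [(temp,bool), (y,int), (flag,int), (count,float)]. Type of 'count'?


Lookup 'count' → type float


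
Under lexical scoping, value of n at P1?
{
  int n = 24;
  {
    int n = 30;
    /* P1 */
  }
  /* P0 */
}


n declared in the same block as P1
n = 30


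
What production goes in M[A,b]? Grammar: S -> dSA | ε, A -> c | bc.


For [A, b]: 'b' ∈ FIRST(bc)
Entry: A -> bc


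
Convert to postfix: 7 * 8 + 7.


Left to right (same or higher precedence on left)
Postfix: 7 8 * 7 +


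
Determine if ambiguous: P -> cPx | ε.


balanced c^n…x^n: each string has a unique parse
Unambiguous


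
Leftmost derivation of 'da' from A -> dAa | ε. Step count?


Derivation: A => dAa => da
Steps: 2


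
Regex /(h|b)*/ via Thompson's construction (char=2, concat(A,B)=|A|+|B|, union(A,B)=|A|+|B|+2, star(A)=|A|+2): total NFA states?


Syntax tree has 2 char leaf(s), 1 union(s), 1 star(s)
chars contribute 2×2 = 4; each union adds +2; each star adds +2
Total: 4 + 2 + 2 = 8 states


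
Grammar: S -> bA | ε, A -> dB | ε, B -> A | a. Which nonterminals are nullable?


A nonterminal is nullable iff some alternative derives ε (directly, or every symbol in it is nullable)
Nullable: {A, B, S}


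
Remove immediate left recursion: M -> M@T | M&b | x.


Left-recursive alternatives: M@T, M&b; non-recursive: x
Introduce M': M -> xM', M' -> @TM' | &bM' | ε


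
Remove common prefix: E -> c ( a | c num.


Common prefix: 'c'
Factored: E -> c E', E' -> ( a | num


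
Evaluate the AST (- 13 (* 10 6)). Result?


Evaluate inner: (* 10 6) = 60
Evaluate root: (- 13 60) = -47
Result: -47


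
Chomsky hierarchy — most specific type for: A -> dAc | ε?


Single nonterminal LHS, but d^n c^n is not regular
Classification: Type 2 (Context-Free)


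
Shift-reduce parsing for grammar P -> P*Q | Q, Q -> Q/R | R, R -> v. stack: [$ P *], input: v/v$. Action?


no handle ('P*' is not any RHS); shift 'v'
Action: shift


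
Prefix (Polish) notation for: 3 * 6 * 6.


left-to-right (same/higher precedence on left): tree is (* (* 3 6) 6)
Prefix: * * 3 6 6


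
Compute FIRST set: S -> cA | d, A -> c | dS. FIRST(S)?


Per alternative of S: FIRST(cA) = {c}; FIRST(d) = {d}
FIRST(S) = {c, d}


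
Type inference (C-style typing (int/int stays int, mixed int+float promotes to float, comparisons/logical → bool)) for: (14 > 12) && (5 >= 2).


Operand types: bool && bool
Rule: logical operators take bool operands and yield bool
Result type: bool


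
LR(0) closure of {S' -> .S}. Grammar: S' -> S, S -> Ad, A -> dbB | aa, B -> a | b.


Start: S' -> .S
For each item with dot before a nonterminal B, add B -> .γ for every B-production
Closure: [S' -> .S, S -> .Ad, A -> .dbB, A -> .aa]


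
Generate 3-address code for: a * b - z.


Break into single-operator statements:
t1 = a * b
t2 = t1 - z


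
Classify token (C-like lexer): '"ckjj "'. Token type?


Pattern: double-quoted sequence
Type: STRING_LITERAL


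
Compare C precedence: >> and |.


'>>' is shift (level 8); '|' is bitwise OR (level 3)
Higher level binds tighter
'>>' has higher precedence than '|'


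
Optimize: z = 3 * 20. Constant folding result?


3 * 20 = 60 at compile time
Optimized: z = 60


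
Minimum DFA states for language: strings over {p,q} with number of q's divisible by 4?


Track (count of q) mod 4: states 0..3, accept at 0
Minimal DFA: 4 states


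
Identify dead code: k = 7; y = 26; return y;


k is assigned but never read
Dead: 'k = 7'


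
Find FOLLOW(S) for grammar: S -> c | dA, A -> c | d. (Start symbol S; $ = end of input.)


$ ∈ FOLLOW(S). For each A -> αBβ: add FIRST(β)\{ε} to FOLLOW(B); if β nullable, add FOLLOW(A).
FOLLOW(S) = {$}


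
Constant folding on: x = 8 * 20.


8 * 20 = 160 at compile time
Optimized: x = 160


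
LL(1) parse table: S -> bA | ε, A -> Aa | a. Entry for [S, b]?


For [S, b]: 'b' ∈ FIRST(bA)
Entry: S -> bA


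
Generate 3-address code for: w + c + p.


Break into single-operator statements:
t1 = w + c
t2 = t1 + p


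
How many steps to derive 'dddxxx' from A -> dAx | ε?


Derivation: A => dAx => ddAxx => dddAxxx => dddxxx
Steps: 4


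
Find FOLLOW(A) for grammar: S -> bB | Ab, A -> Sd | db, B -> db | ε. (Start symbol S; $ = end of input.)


$ ∈ FOLLOW(S). For each A -> αBβ: add FIRST(β)\{ε} to FOLLOW(B); if β nullable, add FOLLOW(A).
FOLLOW(A) = {b}


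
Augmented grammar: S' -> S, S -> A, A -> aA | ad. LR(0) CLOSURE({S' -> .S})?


Start: S' -> .S
For each item with dot before a nonterminal B, add B -> .γ for every B-production
Closure: [S' -> .S, S -> .A, A -> .aA, A -> .ad]


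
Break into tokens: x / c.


Scan left to right, longest-match per lexeme
Tokens: ID(x), OP(/), ID(c)


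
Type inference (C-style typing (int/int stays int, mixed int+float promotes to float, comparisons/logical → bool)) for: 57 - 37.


Operand types: int - int
Rule: mixed int/float promotes to float; int/int stays int
Result type: int


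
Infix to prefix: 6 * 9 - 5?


left-to-right (same/higher precedence on left): tree is (- (* 6 9) 5)
Prefix: - * 6 9 5


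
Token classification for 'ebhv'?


Pattern: letter/underscore followed by alphanumerics, not a keyword
Type: IDENTIFIER


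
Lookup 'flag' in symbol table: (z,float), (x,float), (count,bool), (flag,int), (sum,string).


Lookup 'flag' → type int


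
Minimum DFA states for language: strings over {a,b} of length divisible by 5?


Track length mod 5: states 0..4, accept at 0
Minimal DFA: 5 states


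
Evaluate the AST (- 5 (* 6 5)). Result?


Evaluate inner: (* 6 5) = 30
Evaluate root: (- 5 30) = -25
Result: -25


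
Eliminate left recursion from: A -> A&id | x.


Left-recursive alternatives: A&id; non-recursive: x
Introduce A': A -> xA', A' -> &idA' | ε


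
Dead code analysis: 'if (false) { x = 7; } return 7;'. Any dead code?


condition is constant false, so the whole block is unreachable
Dead: 'if (false) { x = 7; }'


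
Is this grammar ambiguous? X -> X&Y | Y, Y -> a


precedence layered via separate nonterminal Y: deterministic
Unambiguous


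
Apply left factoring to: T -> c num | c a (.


Common prefix: 'c'
Factored: T -> c T', T' -> num | a (


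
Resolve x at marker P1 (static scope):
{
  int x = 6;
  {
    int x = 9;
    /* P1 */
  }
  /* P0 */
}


x declared in the same block as P1
x = 9


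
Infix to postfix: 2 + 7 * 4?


* has higher precedence, evaluate 7*4 first
Postfix: 2 7 4 * +


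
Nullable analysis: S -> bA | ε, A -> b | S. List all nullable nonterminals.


A nonterminal is nullable iff some alternative derives ε (directly, or every symbol in it is nullable)
Nullable: {A, S}


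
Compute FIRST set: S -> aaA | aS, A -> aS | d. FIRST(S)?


Per alternative of S: FIRST(aaA) = {a}; FIRST(aS) = {a}
FIRST(S) = {a}


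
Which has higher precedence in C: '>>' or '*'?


'*' is multiplicative (level 10); '>>' is shift (level 8)
Higher level binds tighter
'*' has higher precedence than '>>'


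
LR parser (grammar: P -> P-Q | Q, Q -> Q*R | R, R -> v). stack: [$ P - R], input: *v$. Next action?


'R' (not preceded by Q*) is the handle for Q -> R
Action: reduce (Q -> R)


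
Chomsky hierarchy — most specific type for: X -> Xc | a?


Left-linear: every RHS is a terminal or one nonterminal followed by a terminal
Classification: Type 3 (Regular)


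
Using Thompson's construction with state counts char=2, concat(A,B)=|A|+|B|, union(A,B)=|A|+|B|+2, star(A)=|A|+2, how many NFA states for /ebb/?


Syntax tree has 3 char leaf(s), 0 union(s), 0 star(s)
chars contribute 3×2 = 6; each union adds +2; each star adds +2
Total: 6 + 0 + 0 = 6 states


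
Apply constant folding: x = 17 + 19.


17 + 19 = 36 at compile time
Optimized: x = 36


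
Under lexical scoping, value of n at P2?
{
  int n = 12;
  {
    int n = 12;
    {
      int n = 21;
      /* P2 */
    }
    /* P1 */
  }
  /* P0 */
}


n declared in the same block as P2
n = 21


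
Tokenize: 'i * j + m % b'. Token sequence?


Scan left to right, longest-match per lexeme
Tokens: ID(i), OP(*), ID(j), OP(+), ID(m), OP(%), ID(b)


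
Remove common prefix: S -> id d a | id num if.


Common prefix: 'id'
Factored: S -> id S', S' -> d a | num if


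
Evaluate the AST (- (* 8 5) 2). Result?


Evaluate inner: (* 8 5) = 40
Evaluate root: (- 40 2) = 38
Result: 38


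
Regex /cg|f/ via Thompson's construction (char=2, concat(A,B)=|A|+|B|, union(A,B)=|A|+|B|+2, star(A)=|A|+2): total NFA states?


Syntax tree has 3 char leaf(s), 1 union(s), 0 star(s)
chars contribute 3×2 = 6; each union adds +2; each star adds +2
Total: 6 + 2 + 0 = 8 states


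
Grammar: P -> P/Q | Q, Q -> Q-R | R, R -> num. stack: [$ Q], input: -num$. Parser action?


shift '-' to continue Q -> Q-R
Action: shift


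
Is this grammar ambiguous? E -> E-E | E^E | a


'a-a^a' has two parse trees (no precedence encoded between - and ^)
Ambiguous


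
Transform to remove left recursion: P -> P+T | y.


Left-recursive alternatives: P+T; non-recursive: y
Introduce P': P -> yP', P' -> +TP' | ε


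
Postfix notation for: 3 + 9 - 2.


Left to right (same or higher precedence on left)
Postfix: 3 9 + 2 -


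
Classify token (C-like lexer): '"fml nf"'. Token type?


Pattern: double-quoted sequence
Type: STRING_LITERAL


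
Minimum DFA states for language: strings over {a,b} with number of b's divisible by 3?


Track (count of b) mod 3: states 0..2, accept at 0
Minimal DFA: 3 states


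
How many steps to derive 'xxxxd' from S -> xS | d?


Derivation: S => xS => xxS => xxxS => xxxxS => xxxxd
Steps: 5


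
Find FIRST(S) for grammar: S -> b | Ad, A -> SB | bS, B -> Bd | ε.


Per alternative of S: FIRST(b) = {b}; FIRST(Ad) = {b}
FIRST(S) = {b}


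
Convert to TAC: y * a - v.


Break into single-operator statements:
t1 = y * a
t2 = t1 - v


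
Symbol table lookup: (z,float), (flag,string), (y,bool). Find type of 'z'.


Lookup 'z' → type float


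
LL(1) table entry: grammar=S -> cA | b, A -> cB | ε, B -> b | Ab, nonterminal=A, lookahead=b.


For [A, b]: ε is nullable and 'b' ∈ FOLLOW(A)
Entry: A -> ε


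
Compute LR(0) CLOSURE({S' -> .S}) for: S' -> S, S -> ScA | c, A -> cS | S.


Start: S' -> .S
For each item with dot before a nonterminal B, add B -> .γ for every B-production
Closure: [S' -> .S, S -> .ScA, S -> .c]


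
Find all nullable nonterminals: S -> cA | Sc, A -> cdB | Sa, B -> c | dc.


A nonterminal is nullable iff some alternative derives ε (directly, or every symbol in it is nullable)
Nullable: {}


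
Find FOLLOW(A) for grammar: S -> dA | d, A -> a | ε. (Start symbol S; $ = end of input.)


$ ∈ FOLLOW(S). For each A -> αBβ: add FIRST(β)\{ε} to FOLLOW(B); if β nullable, add FOLLOW(A).
FOLLOW(A) = {$}


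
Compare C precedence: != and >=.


'>=' is relational (level 7); '!=' is equality (level 6)
Higher level binds tighter
'>=' has higher precedence than '!='


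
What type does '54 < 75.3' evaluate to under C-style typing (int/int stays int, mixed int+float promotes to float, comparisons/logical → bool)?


Operand types: int < float
Rule: comparison yields bool
Result type: bool


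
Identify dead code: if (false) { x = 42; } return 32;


condition is constant false, so the whole block is unreachable
Dead: 'if (false) { x = 42; }'


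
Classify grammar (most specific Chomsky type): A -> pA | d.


Right-linear: every RHS is a terminal or a terminal followed by one nonterminal
Classification: Type 3 (Regular)


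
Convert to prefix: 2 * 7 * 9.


left-to-right (same/higher precedence on left): tree is (* (* 2 7) 9)
Prefix: * * 2 7 9


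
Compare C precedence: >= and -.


'-' is additive (level 9); '>=' is relational (level 7)
Higher level binds tighter
'-' has higher precedence than '>='


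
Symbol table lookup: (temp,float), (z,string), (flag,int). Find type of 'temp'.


Lookup 'temp' → type float


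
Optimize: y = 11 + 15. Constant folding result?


11 + 15 = 26 at compile time
Optimized: y = 26


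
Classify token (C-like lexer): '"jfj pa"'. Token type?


Pattern: double-quoted sequence
Type: STRING_LITERAL


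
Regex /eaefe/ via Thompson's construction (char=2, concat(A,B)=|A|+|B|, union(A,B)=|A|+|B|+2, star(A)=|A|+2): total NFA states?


Syntax tree has 5 char leaf(s), 0 union(s), 0 star(s)
chars contribute 5×2 = 10; each union adds +2; each star adds +2
Total: 10 + 0 + 0 = 10 states


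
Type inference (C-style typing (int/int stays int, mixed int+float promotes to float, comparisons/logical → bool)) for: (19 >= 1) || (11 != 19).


Operand types: bool || bool
Rule: logical operators take bool operands and yield bool
Result type: bool


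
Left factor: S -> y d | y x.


Common prefix: 'y'
Factored: S -> y S', S' -> d | x


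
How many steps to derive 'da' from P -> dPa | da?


Derivation: P => da
Steps: 1


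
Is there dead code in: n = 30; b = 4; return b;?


n is assigned but never read
Dead: 'n = 30'


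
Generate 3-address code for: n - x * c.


Break into single-operator statements:
t1 = x * c
t2 = n - t1


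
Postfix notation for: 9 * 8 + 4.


Left to right (same or higher precedence on left)
Postfix: 9 8 * 4 +


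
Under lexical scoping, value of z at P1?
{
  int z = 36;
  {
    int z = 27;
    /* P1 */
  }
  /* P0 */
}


z declared in the same block as P1
z = 27


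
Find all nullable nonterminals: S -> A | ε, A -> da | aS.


A nonterminal is nullable iff some alternative derives ε (directly, or every symbol in it is nullable)
Nullable: {S}


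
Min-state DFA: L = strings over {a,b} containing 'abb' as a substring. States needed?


KMP-style automaton: 3 progress states + 1 absorbing accept = 4
Minimal DFA: 4 states


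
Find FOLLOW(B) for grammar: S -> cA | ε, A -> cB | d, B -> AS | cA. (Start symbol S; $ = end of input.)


$ ∈ FOLLOW(S). For each A -> αBβ: add FIRST(β)\{ε} to FOLLOW(B); if β nullable, add FOLLOW(A).
FOLLOW(B) = {$, c}


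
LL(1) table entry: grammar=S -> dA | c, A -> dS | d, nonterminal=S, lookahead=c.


For [S, c]: 'c' ∈ FIRST(c)
Entry: S -> c


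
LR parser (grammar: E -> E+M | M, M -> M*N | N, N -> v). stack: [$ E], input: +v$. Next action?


shift '+' to continue E -> E+M
Action: shift


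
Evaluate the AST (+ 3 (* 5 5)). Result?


Evaluate inner: (* 5 5) = 25
Evaluate root: (+ 3 25) = 28
Result: 28


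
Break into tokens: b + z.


Scan left to right, longest-match per lexeme
Tokens: ID(b), OP(+), ID(z)


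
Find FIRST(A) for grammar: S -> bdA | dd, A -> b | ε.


Per alternative of A: FIRST(b) = {b}; FIRST(ε) = {ε}
FIRST(A) = {b, ε}


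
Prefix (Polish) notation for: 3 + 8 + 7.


left-to-right (same/higher precedence on left): tree is (+ (+ 3 8) 7)
Prefix: + + 3 8 7


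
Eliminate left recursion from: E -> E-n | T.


Left-recursive alternatives: E-n; non-recursive: T
Introduce E': E -> TE', E' -> -nE' | ε


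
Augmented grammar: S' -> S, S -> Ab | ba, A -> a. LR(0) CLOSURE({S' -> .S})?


Start: S' -> .S
For each item with dot before a nonterminal B, add B -> .γ for every B-production
Closure: [S' -> .S, S -> .Ab, S -> .ba, A -> .a]


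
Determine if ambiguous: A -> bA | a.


right-linear, alternatives start with distinct terminals 'b' vs 'a': unique leftmost derivation
Unambiguous


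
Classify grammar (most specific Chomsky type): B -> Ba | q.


Left-linear: every RHS is a terminal or one nonterminal followed by a terminal
Classification: Type 3 (Regular)


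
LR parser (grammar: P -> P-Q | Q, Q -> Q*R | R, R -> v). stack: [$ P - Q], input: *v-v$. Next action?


'*' can extend Q; shift to build Q -> Q*R
Action: shift


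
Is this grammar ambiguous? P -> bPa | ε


balanced b^n…a^n: each string has a unique parse
Unambiguous


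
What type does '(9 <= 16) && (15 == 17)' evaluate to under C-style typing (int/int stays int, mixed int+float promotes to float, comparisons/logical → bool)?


Operand types: bool && bool
Rule: logical operators take bool operands and yield bool
Result type: bool


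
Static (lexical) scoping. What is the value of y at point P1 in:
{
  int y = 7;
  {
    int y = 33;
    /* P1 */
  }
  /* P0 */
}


y declared in the same block as P1
y = 33


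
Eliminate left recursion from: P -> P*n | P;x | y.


Left-recursive alternatives: P*n, P;x; non-recursive: y
Introduce P': P -> yP', P' -> *nP' | ;xP' | ε


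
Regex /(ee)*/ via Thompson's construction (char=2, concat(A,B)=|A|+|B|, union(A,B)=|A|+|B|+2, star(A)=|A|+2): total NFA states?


Syntax tree has 2 char leaf(s), 0 union(s), 1 star(s)
chars contribute 2×2 = 4; each union adds +2; each star adds +2
Total: 4 + 0 + 2 = 6 states


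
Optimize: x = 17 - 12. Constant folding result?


17 - 12 = 5 at compile time
Optimized: x = 5


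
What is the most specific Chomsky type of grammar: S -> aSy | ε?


Single nonterminal LHS, but a^n y^n is not regular
Classification: Type 2 (Context-Free)


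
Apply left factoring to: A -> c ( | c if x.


Common prefix: 'c'
Factored: A -> c A', A' -> ( | if x


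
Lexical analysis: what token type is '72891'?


Pattern: digits only
Type: INTEGER_LITERAL


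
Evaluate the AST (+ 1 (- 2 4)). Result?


Evaluate inner: (- 2 4) = -2
Evaluate root: (+ 1 -2) = -1
Result: -1


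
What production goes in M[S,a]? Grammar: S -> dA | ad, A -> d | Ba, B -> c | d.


For [S, a]: 'a' ∈ FIRST(ad)
Entry: S -> ad


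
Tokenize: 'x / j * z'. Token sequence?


Scan left to right, longest-match per lexeme
Tokens: ID(x), OP(/), ID(j), OP(*), ID(z)


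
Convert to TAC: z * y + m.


Break into single-operator statements:
t1 = z * y
t2 = t1 + m


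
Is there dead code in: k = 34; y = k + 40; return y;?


k is read by y's definition; y is returned
No dead code


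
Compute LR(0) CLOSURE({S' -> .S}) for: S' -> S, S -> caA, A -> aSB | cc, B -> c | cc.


Start: S' -> .S
For each item with dot before a nonterminal B, add B -> .γ for every B-production
Closure: [S' -> .S, S -> .caA]


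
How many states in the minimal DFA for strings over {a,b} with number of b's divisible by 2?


Track (count of b) mod 2: states 0..1, accept at 0
Minimal DFA: 2 states


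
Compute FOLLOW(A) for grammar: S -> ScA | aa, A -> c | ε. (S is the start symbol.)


$ ∈ FOLLOW(S). For each A -> αBβ: add FIRST(β)\{ε} to FOLLOW(B); if β nullable, add FOLLOW(A).
FOLLOW(A) = {$, c}


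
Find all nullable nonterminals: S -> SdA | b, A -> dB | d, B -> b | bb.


A nonterminal is nullable iff some alternative derives ε (directly, or every symbol in it is nullable)
Nullable: {}


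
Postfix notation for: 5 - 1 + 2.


Left to right (same or higher precedence on left)
Postfix: 5 1 - 2 +


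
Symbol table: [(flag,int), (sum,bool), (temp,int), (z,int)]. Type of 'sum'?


Lookup 'sum' → type bool


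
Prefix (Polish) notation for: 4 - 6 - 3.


left-to-right (same/higher precedence on left): tree is (- (- 4 6) 3)
Prefix: - - 4 6 3


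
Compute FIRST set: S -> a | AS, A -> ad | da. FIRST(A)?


Per alternative of A: FIRST(ad) = {a}; FIRST(da) = {d}
FIRST(A) = {a, d}


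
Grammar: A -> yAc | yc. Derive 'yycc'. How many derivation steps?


Derivation: A => yAc => yycc
Steps: 2


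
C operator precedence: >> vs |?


'>>' is shift (level 8); '|' is bitwise OR (level 3)
Higher level binds tighter
'>>' has higher precedence than '|'


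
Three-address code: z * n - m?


Break into single-operator statements:
t1 = z * n
t2 = t1 - m


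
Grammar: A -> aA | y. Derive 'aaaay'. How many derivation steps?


Derivation: A => aA => aaA => aaaA => aaaaA => aaaay
Steps: 5


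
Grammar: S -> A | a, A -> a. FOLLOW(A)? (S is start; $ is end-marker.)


$ ∈ FOLLOW(S). For each A -> αBβ: add FIRST(β)\{ε} to FOLLOW(B); if β nullable, add FOLLOW(A).
FOLLOW(A) = {$}


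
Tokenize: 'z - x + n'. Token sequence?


Scan left to right, longest-match per lexeme
Tokens: ID(z), OP(-), ID(x), OP(+), ID(n)


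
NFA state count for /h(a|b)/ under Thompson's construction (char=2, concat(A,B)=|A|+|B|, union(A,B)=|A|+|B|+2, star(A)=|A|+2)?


Syntax tree has 3 char leaf(s), 1 union(s), 0 star(s)
chars contribute 3×2 = 6; each union adds +2; each star adds +2
Total: 6 + 2 + 0 = 8 states


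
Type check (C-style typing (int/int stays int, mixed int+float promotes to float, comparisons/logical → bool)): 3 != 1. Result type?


Operand types: int != int
Rule: comparison yields bool
Result type: bool


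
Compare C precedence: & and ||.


'&' is bitwise AND (level 5); '||' is logical OR (level 1)
Higher level binds tighter
'&' has higher precedence than '||'


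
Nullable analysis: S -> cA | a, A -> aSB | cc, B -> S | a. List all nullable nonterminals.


A nonterminal is nullable iff some alternative derives ε (directly, or every symbol in it is nullable)
Nullable: {}


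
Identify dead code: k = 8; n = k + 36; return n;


k is read by n's definition; n is returned
No dead code


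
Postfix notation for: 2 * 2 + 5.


Left to right (same or higher precedence on left)
Postfix: 2 2 * 5 +


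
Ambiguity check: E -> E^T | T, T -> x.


precedence layered via separate nonterminal T: deterministic
Unambiguous


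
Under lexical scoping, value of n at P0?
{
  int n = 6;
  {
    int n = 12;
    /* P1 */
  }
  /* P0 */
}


n declared in the same block as P0
n = 6


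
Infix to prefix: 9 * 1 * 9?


left-to-right (same/higher precedence on left): tree is (* (* 9 1) 9)
Prefix: * * 9 1 9


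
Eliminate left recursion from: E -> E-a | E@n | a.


Left-recursive alternatives: E-a, E@n; non-recursive: a
Introduce E': E -> aE', E' -> -aE' | @nE' | ε


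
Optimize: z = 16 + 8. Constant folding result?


16 + 8 = 24 at compile time
Optimized: z = 24


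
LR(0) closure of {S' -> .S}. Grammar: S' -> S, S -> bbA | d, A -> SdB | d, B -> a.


Start: S' -> .S
For each item with dot before a nonterminal B, add B -> .γ for every B-production
Closure: [S' -> .S, S -> .bbA, S -> .d]


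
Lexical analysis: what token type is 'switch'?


Pattern: reserved word
Type: KEYWORD
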